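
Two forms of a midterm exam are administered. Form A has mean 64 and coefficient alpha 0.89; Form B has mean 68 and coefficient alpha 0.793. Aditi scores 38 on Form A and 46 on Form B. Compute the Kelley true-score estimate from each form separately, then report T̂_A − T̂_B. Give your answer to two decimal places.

-9.69

T̂_A = 0.89(38) + 0.11(64) = 40.8600
T̂_B = 0.793(46) + 0.207(68) = 50.5540
T̂_A − T̂_B = -9.6940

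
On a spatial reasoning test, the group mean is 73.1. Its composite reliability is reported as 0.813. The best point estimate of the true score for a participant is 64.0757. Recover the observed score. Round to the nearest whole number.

T̂ = ρX + (1 − ρ)μ  ⇒  X = (T̂ − (1 − ρ)μ) / ρ
X = (64.0757 − 0.187 × 73.1) / 0.813 = (64.0757 − 13.6697) / 0.813 = 50.4060 / 0.813 = 62.00

62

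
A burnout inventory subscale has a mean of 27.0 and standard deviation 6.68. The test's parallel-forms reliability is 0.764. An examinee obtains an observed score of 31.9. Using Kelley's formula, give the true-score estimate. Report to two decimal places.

T̂ = 0.764(31.9) + 0.236(27.0) = 24.3716 + 6.3720 = 30.744 → 30.74

30.74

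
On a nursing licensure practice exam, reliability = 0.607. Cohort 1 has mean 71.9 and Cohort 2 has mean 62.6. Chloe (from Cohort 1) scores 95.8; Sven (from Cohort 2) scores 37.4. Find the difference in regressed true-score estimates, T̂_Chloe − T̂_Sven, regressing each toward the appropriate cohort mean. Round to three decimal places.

39.104

T̂_Chloe = 0.607(95.8) + 0.393(71.9) = 86.40730
T̂_Sven = 0.607(37.4) + 0.393(62.6) = 47.30360
Difference = 86.40730 − 47.30360 = 39.10370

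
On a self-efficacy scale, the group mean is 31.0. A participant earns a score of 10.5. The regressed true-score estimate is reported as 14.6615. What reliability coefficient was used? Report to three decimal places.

T̂ = ρX + (1 − ρ)μ  ⇒  T̂ − μ = ρ(X − μ)
ρ = (T̂ − μ)/(X − μ) = (14.6615 − 31.0) / (10.5 − 31.0) = -16.3385 / -20.5 = 0.79700

0.797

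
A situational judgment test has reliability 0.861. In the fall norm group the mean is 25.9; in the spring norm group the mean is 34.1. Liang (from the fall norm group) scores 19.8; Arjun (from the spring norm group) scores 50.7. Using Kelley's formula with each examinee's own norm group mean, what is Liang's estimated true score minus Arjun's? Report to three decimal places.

-27.745

T̂_Liang = 0.861(19.8) + 0.139(25.9) = 20.64790
T̂_Arjun = 0.861(50.7) + 0.139(34.1) = 48.39260
Difference = 20.64790 − 48.39260 = -27.74470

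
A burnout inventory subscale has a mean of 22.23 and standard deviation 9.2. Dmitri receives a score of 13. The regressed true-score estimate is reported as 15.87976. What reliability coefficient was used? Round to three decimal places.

0.688

T̂ = ρX + (1 − ρ)μ  ⇒  T̂ − μ = ρ(X − μ)
ρ = (T̂ − μ)/(X − μ) = (15.87976 − 22.23) / (13 − 22.23) = -6.35024 / -9.23 = 0.68800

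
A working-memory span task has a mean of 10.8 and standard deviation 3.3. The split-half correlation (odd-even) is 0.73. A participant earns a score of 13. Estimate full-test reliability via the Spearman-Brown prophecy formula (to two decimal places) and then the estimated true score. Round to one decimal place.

12.6

Spearman-Brown: ρ = 2r/(1 + r) = 2(0.73)/(1 + 0.73) = 1.460/1.73 = 0.8439 → 0.84
Weight the observed score by reliability and the mean by (1 − reliability): T̂ = 0.84·13 + 0.16·10.8 = 10.92 + 1.728 = 12.65.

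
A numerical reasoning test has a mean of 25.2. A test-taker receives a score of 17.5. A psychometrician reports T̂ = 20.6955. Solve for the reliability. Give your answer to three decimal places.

T̂ = ρX + (1 − ρ)μ  ⇒  T̂ − μ = ρ(X − μ)
ρ = (T̂ − μ)/(X − μ) = (20.6955 − 25.2) / (17.5 − 25.2) = -4.5045 / -7.7 = 0.58500

0.585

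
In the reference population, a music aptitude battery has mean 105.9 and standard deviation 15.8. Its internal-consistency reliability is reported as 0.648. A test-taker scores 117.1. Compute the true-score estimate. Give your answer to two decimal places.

113.16

Kelley's formula gives T̂ = 0.648·117.1 + 0.352·105.9 = 75.8808 + 37.2768 = 113.158.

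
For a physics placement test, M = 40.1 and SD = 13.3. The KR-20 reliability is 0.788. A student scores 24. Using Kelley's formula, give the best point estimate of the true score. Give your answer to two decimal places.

27.41

T̂ = 0.788(24) + 0.212(40.1) = 18.912 + 8.5012 = 27.413 → 27.41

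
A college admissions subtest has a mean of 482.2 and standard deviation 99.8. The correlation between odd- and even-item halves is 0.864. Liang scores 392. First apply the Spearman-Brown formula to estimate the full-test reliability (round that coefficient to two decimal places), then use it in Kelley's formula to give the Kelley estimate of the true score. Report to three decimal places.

Spearman-Brown: ρ = 2r/(1 + r) = 2(0.864)/(1 + 0.864) = 1.7280/1.864 = 0.9270 → 0.93
Weight the observed score by reliability and the mean by (1 − reliability): T̂ = 0.93·392 + 0.07·482.2 = 364.56 + 33.754 = 398.3140.

398.314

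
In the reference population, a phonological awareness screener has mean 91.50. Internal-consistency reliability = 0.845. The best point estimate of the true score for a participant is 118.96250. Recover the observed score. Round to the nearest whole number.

T̂ = ρX + (1 − ρ)μ  ⇒  X = (T̂ − (1 − ρ)μ) / ρ
X = (118.96250 − 0.155 × 91.50) / 0.845 = (118.96250 − 14.18250) / 0.845 = 104.78000 / 0.845 = 124.00

124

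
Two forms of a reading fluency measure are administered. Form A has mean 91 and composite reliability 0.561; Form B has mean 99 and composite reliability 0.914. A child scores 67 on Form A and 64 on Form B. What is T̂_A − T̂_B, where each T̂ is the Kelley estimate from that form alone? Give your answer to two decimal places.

T̂_A = 0.561(67) + 0.439(91) = 77.5360
T̂_B = 0.914(64) + 0.086(99) = 67.0100
T̂_A − T̂_B = 10.5260

10.53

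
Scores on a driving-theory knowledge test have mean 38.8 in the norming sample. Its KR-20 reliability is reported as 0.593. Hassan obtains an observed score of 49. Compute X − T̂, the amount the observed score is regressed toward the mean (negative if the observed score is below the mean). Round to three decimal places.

T̂ = ρX + (1 − ρ)μ
  = 0.593 × 49 + 0.407 × 38.8
  = 29.057 + 15.7916
  = 44.84860
  ≈ 44.8486
X − T̂ = 49 − 44.8486 = 4.1514 → 4.151

4.151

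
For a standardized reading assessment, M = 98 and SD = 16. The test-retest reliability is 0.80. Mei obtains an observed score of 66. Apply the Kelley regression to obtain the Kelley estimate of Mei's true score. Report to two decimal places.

72.40

T̂ = ρX + (1 − ρ)μ
  = 0.80 × 66 + 0.20 × 98
  = 52.80 + 19.60
  = 72.400
  ≈ 72.40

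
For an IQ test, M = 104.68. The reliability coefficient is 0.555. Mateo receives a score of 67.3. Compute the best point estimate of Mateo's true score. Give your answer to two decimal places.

83.93

T̂ = 0.555(67.3) + 0.445(104.68) = 37.3515 + 46.58260 = 83.934 → 83.93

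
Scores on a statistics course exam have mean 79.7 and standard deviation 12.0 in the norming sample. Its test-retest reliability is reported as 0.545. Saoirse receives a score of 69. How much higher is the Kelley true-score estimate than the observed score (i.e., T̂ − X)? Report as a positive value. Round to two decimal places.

T̂ = ρX + (1 − ρ)μ
  = 0.545 × 69 + 0.455 × 79.7
  = 37.605 + 36.2635
  = 73.8685
  ≈ 73.869
T̂ − X = 73.869 − 69 = 4.869 → 4.87

4.87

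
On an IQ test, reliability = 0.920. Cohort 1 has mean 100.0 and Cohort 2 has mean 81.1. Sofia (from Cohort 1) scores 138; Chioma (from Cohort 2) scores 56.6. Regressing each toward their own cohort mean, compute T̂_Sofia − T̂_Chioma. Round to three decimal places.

T̂_Sofia = 0.920(138) + 0.080(100.0) = 134.96000
T̂_Chioma = 0.920(56.6) + 0.080(81.1) = 58.56000
Difference = 134.96000 − 58.56000 = 76.40000

76.400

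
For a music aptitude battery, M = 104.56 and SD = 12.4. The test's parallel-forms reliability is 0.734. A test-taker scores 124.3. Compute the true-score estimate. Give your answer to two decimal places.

T̂ = 0.734(124.3) + 0.266(104.56) = 91.2362 + 27.81296 = 119.049 → 119.05

119.05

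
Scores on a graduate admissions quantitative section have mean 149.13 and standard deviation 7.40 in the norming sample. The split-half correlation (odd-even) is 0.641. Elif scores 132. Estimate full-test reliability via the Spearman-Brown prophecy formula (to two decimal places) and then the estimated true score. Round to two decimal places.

Spearman-Brown: ρ = 2r/(1 + r) = 2(0.641)/(1 + 0.641) = 1.2820/1.641 = 0.7812 → 0.78
Regress the observed score toward the mean by the unreliability: T̂ = 0.78·132 + 0.22·149.13 = 102.96 + 32.8086 = 135.769.

135.77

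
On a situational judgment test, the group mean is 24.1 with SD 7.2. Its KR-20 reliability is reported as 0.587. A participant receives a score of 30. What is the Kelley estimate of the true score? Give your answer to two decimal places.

27.56

T̂ = ρX + (1 − ρ)μ
  = 0.587 × 30 + 0.413 × 24.1
  = 17.610 + 9.9533
  = 27.563
  ≈ 27.56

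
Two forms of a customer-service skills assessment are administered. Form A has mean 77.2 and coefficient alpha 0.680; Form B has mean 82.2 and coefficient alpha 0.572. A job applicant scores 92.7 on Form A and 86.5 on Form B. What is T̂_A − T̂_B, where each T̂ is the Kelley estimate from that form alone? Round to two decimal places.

T̂_A = 0.680(92.7) + 0.320(77.2) = 87.7400
T̂_B = 0.572(86.5) + 0.428(82.2) = 84.6596
T̂_A − T̂_B = 3.0804

3.08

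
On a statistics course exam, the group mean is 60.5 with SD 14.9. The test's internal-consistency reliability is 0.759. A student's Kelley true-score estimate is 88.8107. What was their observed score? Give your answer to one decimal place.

97.8

T̂ = ρX + (1 − ρ)μ  ⇒  X = (T̂ − (1 − ρ)μ) / ρ
X = (88.8107 − 0.241 × 60.5) / 0.759 = (88.8107 − 14.5805) / 0.759 = 74.2302 / 0.759 = 97.800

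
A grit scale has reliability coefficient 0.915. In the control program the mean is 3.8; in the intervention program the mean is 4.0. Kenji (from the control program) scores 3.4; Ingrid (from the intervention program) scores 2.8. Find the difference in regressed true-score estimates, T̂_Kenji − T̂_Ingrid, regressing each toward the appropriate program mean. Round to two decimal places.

0.53

T̂_Kenji = 0.915(3.4) + 0.085(3.8) = 3.4340
T̂_Ingrid = 0.915(2.8) + 0.085(4.0) = 2.9020
Difference = 3.4340 − 2.9020 = 0.5320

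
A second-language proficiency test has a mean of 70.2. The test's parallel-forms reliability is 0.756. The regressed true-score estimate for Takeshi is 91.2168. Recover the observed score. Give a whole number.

98

T̂ = ρX + (1 − ρ)μ  ⇒  X = (T̂ − (1 − ρ)μ) / ρ
X = (91.2168 − 0.244 × 70.2) / 0.756 = (91.2168 − 17.1288) / 0.756 = 74.0880 / 0.756 = 98.00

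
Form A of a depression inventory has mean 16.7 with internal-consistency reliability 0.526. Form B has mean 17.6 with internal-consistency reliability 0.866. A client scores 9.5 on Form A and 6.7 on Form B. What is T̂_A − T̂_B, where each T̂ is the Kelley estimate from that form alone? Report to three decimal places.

T̂_A = 0.526(9.5) + 0.474(16.7) = 12.91280
T̂_B = 0.866(6.7) + 0.134(17.6) = 8.16060
T̂_A − T̂_B = 4.75220

4.752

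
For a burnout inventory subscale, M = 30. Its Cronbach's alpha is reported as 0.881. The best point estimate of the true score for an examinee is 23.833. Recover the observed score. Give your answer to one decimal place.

T̂ = ρX + (1 − ρ)μ  ⇒  X = (T̂ − (1 − ρ)μ) / ρ
X = (23.833 − 0.119 × 30) / 0.881 = (23.833 − 3.570) / 0.881 = 20.263 / 0.881 = 23.000

23.0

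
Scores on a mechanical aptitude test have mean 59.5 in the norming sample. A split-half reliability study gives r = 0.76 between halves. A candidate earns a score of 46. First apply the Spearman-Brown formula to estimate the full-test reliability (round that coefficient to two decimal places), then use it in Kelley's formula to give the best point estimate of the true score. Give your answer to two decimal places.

Spearman-Brown: ρ = 2r/(1 + r) = 2(0.76)/(1 + 0.76) = 1.520/1.76 = 0.8636 → 0.86
Weight the observed score by reliability and the mean by (1 − reliability): T̂ = 0.86·46 + 0.14·59.5 = 39.56 + 8.330 = 47.890.

47.89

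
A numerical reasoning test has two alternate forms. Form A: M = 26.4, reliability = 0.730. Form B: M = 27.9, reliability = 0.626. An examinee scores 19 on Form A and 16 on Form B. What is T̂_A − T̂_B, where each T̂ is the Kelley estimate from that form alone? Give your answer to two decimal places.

T̂_A = 0.730(19) + 0.270(26.4) = 20.9980
T̂_B = 0.626(16) + 0.374(27.9) = 20.4506
T̂_A − T̂_B = 0.5474

0.55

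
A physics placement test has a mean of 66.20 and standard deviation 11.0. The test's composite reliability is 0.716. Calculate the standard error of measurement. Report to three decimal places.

SEM = SD · √(1 − ρ) = 11.0 × √0.284 = 11.0 × 0.5329 = 5.8621

5.862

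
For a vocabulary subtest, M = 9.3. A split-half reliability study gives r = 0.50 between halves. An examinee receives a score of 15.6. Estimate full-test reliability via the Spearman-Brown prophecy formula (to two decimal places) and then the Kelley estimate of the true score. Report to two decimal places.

13.52

Spearman-Brown: ρ = 2r/(1 + r) = 2(0.50)/(1 + 0.50) = 1.000/1.50 = 0.6667 → 0.67
T̂ = ρX + (1 − ρ)μ
  = 0.67 × 15.6 + 0.33 × 9.3
  = 10.452 + 3.069
  = 13.521
  ≈ 13.52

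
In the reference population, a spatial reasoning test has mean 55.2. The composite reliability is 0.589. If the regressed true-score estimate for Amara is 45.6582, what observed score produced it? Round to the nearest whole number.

T̂ = ρX + (1 − ρ)μ  ⇒  X = (T̂ − (1 − ρ)μ) / ρ
X = (45.6582 − 0.411 × 55.2) / 0.589 = (45.6582 − 22.6872) / 0.589 = 22.9710 / 0.589 = 39.00

39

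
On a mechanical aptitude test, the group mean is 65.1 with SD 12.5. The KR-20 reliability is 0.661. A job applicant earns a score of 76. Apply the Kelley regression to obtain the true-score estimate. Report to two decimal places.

T̂ = 0.661(76) + 0.339(65.1) = 50.236 + 22.0689 = 72.305 → 72.30

72.30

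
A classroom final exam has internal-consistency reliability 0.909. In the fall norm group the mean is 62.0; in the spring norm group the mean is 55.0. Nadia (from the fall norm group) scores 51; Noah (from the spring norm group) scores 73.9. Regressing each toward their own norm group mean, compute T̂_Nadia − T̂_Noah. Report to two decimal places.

-20.18

T̂_Nadia = 0.909(51) + 0.091(62.0) = 52.0010
T̂_Noah = 0.909(73.9) + 0.091(55.0) = 72.1801
Difference = 52.0010 − 72.1801 = -20.1791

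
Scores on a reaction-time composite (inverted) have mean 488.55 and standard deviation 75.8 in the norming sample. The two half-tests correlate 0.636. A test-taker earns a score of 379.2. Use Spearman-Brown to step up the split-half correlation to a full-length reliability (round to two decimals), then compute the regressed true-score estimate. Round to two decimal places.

403.26

Spearman-Brown: ρ = 2r/(1 + r) = 2(0.636)/(1 + 0.636) = 1.2720/1.636 = 0.7775 → 0.78
T̂ = 0.78(379.2) + 0.22(488.55) = 295.776 + 107.4810 = 403.257 → 403.26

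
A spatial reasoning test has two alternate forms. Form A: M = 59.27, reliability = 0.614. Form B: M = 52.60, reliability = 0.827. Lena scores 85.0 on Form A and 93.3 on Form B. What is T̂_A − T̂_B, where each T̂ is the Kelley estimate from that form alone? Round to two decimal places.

-11.19

T̂_A = 0.614(85.0) + 0.386(59.27) = 75.0682
T̂_B = 0.827(93.3) + 0.173(52.60) = 86.2589
T̂_A − T̂_B = -11.1907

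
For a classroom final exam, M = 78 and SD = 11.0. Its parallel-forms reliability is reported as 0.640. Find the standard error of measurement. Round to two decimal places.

SEM = SD · √(1 − ρ) = 11.0 × √0.360 = 11.0 × 0.6000 = 6.600

6.60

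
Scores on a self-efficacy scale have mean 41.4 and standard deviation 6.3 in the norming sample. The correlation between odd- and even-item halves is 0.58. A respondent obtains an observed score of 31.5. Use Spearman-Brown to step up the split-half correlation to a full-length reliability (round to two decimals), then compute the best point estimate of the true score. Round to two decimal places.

Spearman-Brown: ρ = 2r/(1 + r) = 2(0.58)/(1 + 0.58) = 1.160/1.58 = 0.7342 → 0.73
Weight the observed score by reliability and the mean by (1 − reliability): T̂ = 0.73·31.5 + 0.27·41.4 = 22.995 + 11.178 = 34.173.

34.17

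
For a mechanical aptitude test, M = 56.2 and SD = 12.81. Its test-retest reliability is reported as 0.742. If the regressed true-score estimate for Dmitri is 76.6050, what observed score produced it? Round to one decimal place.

T̂ = ρX + (1 − ρ)μ  ⇒  X = (T̂ − (1 − ρ)μ) / ρ
X = (76.6050 − 0.258 × 56.2) / 0.742 = (76.6050 − 14.4996) / 0.742 = 62.1054 / 0.742 = 83.700

83.7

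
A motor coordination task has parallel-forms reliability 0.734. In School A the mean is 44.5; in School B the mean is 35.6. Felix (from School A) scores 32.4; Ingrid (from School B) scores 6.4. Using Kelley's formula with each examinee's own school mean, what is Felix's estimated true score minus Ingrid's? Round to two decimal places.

21.45

T̂_Felix = 0.734(32.4) + 0.266(44.5) = 35.6186
T̂_Ingrid = 0.734(6.4) + 0.266(35.6) = 14.1672
Difference = 35.6186 − 14.1672 = 21.4514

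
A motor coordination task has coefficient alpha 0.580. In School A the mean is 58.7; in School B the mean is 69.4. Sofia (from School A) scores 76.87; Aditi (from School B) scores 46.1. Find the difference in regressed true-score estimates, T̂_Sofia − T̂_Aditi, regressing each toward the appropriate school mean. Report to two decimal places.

T̂_Sofia = 0.580(76.87) + 0.420(58.7) = 69.2386
T̂_Aditi = 0.580(46.1) + 0.420(69.4) = 55.8860
Difference = 69.2386 − 55.8860 = 13.3526

13.35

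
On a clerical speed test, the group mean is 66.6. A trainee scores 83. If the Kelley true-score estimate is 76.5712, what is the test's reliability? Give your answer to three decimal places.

0.608

T̂ = ρX + (1 − ρ)μ  ⇒  T̂ − μ = ρ(X − μ)
ρ = (T̂ − μ)/(X − μ) = (76.5712 − 66.6) / (83 − 66.6) = 9.9712 / 16.4 = 0.60800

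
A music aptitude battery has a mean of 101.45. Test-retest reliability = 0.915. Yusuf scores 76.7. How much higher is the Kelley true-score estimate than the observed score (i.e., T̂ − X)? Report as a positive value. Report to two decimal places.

2.10

T̂ = ρX + (1 − ρ)μ
  = 0.915 × 76.7 + 0.085 × 101.45
  = 70.1805 + 8.62325
  = 78.8038
  ≈ 78.804
T̂ − X = 78.804 − 76.7 = 2.104 → 2.10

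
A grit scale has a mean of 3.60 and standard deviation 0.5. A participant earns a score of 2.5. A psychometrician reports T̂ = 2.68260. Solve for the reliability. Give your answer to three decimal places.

T̂ = ρX + (1 − ρ)μ  ⇒  T̂ − μ = ρ(X − μ)
ρ = (T̂ − μ)/(X − μ) = (2.68260 − 3.60) / (2.5 − 3.60) = -0.91740 / -1.10 = 0.83400

0.834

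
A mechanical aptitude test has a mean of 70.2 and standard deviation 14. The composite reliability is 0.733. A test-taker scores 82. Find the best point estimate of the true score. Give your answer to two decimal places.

78.85

T̂ = ρX + (1 − ρ)μ
  = 0.733 × 82 + 0.267 × 70.2
  = 60.106 + 18.7434
  = 78.849
  ≈ 78.85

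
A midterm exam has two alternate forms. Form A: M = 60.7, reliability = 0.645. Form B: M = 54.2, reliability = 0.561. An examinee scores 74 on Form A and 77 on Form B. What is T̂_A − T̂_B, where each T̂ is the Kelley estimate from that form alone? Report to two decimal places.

2.29

T̂_A = 0.645(74) + 0.355(60.7) = 69.2785
T̂_B = 0.561(77) + 0.439(54.2) = 66.9908
T̂_A − T̂_B = 2.2877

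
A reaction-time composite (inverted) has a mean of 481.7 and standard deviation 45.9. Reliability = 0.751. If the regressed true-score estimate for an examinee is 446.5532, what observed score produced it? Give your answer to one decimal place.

T̂ = ρX + (1 − ρ)μ  ⇒  X = (T̂ − (1 − ρ)μ) / ρ
X = (446.5532 − 0.249 × 481.7) / 0.751 = (446.5532 − 119.9433) / 0.751 = 326.6099 / 0.751 = 434.900

434.9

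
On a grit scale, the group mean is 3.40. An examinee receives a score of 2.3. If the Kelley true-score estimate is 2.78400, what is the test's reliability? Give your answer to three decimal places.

0.560

T̂ = ρX + (1 − ρ)μ  ⇒  T̂ − μ = ρ(X − μ)
ρ = (T̂ − μ)/(X − μ) = (2.78400 − 3.40) / (2.3 − 3.40) = -0.61600 / -1.10 = 0.56000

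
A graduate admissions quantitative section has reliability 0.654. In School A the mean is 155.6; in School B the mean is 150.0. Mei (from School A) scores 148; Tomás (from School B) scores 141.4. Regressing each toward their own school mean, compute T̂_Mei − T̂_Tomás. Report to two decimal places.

T̂_Mei = 0.654(148) + 0.346(155.6) = 150.6296
T̂_Tomás = 0.654(141.4) + 0.346(150.0) = 144.3756
Difference = 150.6296 − 144.3756 = 6.2540

6.25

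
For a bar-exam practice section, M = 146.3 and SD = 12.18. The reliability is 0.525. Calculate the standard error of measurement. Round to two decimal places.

SEM = SD · √(1 − ρ) = 12.18 × √0.475 = 12.18 × 0.6892 = 8.394

8.39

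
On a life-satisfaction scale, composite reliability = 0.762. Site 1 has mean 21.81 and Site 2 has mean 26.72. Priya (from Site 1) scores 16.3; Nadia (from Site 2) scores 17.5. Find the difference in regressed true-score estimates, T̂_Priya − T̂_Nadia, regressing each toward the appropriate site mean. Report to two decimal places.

T̂_Priya = 0.762(16.3) + 0.238(21.81) = 17.6114
T̂_Nadia = 0.762(17.5) + 0.238(26.72) = 19.6944
Difference = 17.6114 − 19.6944 = -2.0830

-2.08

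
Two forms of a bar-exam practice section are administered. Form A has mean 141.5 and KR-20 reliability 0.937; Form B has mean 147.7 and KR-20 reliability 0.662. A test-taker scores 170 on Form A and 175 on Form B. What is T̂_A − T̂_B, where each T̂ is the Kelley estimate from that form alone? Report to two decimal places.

2.43

T̂_A = 0.937(170) + 0.063(141.5) = 168.2045
T̂_B = 0.662(175) + 0.338(147.7) = 165.7726
T̂_A − T̂_B = 2.4319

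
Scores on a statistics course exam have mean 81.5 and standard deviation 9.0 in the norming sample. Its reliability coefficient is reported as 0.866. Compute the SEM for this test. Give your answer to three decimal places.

3.295

SEM = SD · √(1 − ρ) = 9.0 × √0.134 = 9.0 × 0.3661 = 3.2945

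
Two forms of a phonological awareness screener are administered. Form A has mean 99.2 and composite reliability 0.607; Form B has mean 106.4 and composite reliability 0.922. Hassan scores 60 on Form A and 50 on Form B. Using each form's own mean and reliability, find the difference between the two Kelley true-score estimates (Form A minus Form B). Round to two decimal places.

21.01

T̂_A = 0.607(60) + 0.393(99.2) = 75.4056
T̂_B = 0.922(50) + 0.078(106.4) = 54.3992
T̂_A − T̂_B = 21.0064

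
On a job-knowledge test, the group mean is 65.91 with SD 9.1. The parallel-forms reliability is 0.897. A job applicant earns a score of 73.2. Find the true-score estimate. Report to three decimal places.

72.449

Weight the observed score by reliability and the mean by (1 − reliability): T̂ = 0.897·73.2 + 0.103·65.91 = 65.6604 + 6.78873 = 72.4491.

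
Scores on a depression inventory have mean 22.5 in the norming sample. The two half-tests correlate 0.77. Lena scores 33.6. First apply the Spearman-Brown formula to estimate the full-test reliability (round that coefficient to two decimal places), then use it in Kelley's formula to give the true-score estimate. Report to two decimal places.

32.16

Spearman-Brown: ρ = 2r/(1 + r) = 2(0.77)/(1 + 0.77) = 1.540/1.77 = 0.8701 → 0.87
T̂ = ρX + (1 − ρ)μ
  = 0.87 × 33.6 + 0.13 × 22.5
  = 29.232 + 2.925
  = 32.157
  ≈ 32.16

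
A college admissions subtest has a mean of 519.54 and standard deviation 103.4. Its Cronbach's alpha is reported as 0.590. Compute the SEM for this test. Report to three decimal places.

SEM = SD · √(1 − ρ) = 103.4 × √0.410 = 103.4 × 0.6403 = 66.2083

66.208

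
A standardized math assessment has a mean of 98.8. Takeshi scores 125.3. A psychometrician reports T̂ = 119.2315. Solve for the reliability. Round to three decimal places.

0.771

T̂ = ρX + (1 − ρ)μ  ⇒  T̂ − μ = ρ(X − μ)
ρ = (T̂ − μ)/(X − μ) = (119.2315 − 98.8) / (125.3 − 98.8) = 20.4315 / 26.5 = 0.77100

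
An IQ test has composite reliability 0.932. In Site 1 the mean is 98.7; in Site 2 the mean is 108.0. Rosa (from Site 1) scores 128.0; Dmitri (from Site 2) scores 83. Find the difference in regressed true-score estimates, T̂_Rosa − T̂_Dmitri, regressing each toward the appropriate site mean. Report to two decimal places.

T̂_Rosa = 0.932(128.0) + 0.068(98.7) = 126.0076
T̂_Dmitri = 0.932(83) + 0.068(108.0) = 84.7000
Difference = 126.0076 − 84.7000 = 41.3076

41.31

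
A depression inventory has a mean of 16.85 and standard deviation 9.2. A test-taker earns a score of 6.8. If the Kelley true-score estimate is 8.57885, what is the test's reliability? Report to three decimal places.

T̂ = ρX + (1 − ρ)μ  ⇒  T̂ − μ = ρ(X − μ)
ρ = (T̂ − μ)/(X − μ) = (8.57885 − 16.85) / (6.8 − 16.85) = -8.27115 / -10.05 = 0.82300

0.823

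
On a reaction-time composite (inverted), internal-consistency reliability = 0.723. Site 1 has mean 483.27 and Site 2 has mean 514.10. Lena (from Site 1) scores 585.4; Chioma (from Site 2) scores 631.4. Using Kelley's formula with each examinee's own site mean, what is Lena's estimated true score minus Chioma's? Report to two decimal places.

T̂_Lena = 0.723(585.4) + 0.277(483.27) = 557.1100
T̂_Chioma = 0.723(631.4) + 0.277(514.10) = 598.9079
Difference = 557.1100 − 598.9079 = -41.7979

-41.80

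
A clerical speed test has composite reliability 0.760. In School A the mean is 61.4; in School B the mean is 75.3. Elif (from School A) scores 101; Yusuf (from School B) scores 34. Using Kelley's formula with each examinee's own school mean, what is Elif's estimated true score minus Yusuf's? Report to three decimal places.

T̂_Elif = 0.760(101) + 0.240(61.4) = 91.49600
T̂_Yusuf = 0.760(34) + 0.240(75.3) = 43.91200
Difference = 91.49600 − 43.91200 = 47.58400

47.584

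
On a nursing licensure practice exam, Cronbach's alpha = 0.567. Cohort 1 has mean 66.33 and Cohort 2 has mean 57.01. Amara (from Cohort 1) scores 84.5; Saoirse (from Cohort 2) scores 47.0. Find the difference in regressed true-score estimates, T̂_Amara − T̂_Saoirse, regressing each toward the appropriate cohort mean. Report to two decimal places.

25.30

T̂_Amara = 0.567(84.5) + 0.433(66.33) = 76.6324
T̂_Saoirse = 0.567(47.0) + 0.433(57.01) = 51.3343
Difference = 76.6324 − 51.3343 = 25.2981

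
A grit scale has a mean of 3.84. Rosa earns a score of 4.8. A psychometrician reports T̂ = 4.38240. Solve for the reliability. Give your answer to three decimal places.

0.565

T̂ = ρX + (1 − ρ)μ  ⇒  T̂ − μ = ρ(X − μ)
ρ = (T̂ − μ)/(X − μ) = (4.38240 − 3.84) / (4.8 − 3.84) = 0.54240 / 0.96 = 0.56500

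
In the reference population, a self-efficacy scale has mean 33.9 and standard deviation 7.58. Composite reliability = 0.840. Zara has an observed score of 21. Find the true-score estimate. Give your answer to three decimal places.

Kelley's formula gives T̂ = 0.840·21 + 0.160·33.9 = 17.640 + 5.4240 = 23.0640.

23.064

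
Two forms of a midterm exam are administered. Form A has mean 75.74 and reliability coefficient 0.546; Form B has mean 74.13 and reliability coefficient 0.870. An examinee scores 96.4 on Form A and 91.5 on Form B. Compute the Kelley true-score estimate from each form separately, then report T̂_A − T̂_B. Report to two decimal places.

T̂_A = 0.546(96.4) + 0.454(75.74) = 87.0204
T̂_B = 0.870(91.5) + 0.130(74.13) = 89.2419
T̂_A − T̂_B = -2.2215

-2.22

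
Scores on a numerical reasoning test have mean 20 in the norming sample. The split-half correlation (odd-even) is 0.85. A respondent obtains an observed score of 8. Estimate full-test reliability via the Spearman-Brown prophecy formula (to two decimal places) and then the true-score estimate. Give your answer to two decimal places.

8.96

Spearman-Brown: ρ = 2r/(1 + r) = 2(0.85)/(1 + 0.85) = 1.700/1.85 = 0.9189 → 0.92
Regress the observed score toward the mean by the unreliability: T̂ = 0.92·8 + 0.08·20 = 7.36 + 1.60 = 8.960.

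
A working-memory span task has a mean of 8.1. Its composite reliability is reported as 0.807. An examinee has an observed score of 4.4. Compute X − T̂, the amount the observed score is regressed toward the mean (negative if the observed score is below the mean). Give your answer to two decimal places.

T̂ = 0.807(4.4) + 0.193(8.1) = 3.5508 + 1.5633 = 5.1141 → 5.114
X − T̂ = 4.4 − 5.114 = -0.714 → -0.71

-0.71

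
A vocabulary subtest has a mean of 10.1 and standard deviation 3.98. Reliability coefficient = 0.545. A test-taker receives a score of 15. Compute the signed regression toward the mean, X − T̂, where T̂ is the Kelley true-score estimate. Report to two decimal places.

2.23

T̂ = ρX + (1 − ρ)μ
  = 0.545 × 15 + 0.455 × 10.1
  = 8.175 + 4.5955
  = 12.7705
  ≈ 12.771
X − T̂ = 15 − 12.771 = 2.229 → 2.23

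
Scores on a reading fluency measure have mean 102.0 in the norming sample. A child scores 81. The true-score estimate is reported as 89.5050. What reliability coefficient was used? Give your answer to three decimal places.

0.595

T̂ = ρX + (1 − ρ)μ  ⇒  T̂ − μ = ρ(X − μ)
ρ = (T̂ − μ)/(X − μ) = (89.5050 − 102.0) / (81 − 102.0) = -12.4950 / -21.0 = 0.59500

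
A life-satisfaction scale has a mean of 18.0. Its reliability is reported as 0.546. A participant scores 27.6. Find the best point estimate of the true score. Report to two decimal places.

Regress the observed score toward the mean by the unreliability: T̂ = 0.546·27.6 + 0.454·18.0 = 15.0696 + 8.1720 = 23.242.

23.24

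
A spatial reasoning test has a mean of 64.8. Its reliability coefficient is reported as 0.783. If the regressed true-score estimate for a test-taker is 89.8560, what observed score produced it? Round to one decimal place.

T̂ = ρX + (1 − ρ)μ  ⇒  X = (T̂ − (1 − ρ)μ) / ρ
X = (89.8560 − 0.217 × 64.8) / 0.783 = (89.8560 − 14.0616) / 0.783 = 75.7944 / 0.783 = 96.800

96.8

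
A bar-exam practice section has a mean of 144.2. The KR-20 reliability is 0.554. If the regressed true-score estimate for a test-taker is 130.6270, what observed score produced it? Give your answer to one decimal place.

T̂ = ρX + (1 − ρ)μ  ⇒  X = (T̂ − (1 − ρ)μ) / ρ
X = (130.6270 − 0.446 × 144.2) / 0.554 = (130.6270 − 64.3132) / 0.554 = 66.3138 / 0.554 = 119.700

119.7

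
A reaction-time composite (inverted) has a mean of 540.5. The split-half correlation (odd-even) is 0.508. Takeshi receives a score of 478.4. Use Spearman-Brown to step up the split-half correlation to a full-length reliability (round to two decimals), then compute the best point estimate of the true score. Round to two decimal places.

Spearman-Brown: ρ = 2r/(1 + r) = 2(0.508)/(1 + 0.508) = 1.0160/1.508 = 0.6737 → 0.67
Weight the observed score by reliability and the mean by (1 − reliability): T̂ = 0.67·478.4 + 0.33·540.5 = 320.528 + 178.365 = 498.893.

498.89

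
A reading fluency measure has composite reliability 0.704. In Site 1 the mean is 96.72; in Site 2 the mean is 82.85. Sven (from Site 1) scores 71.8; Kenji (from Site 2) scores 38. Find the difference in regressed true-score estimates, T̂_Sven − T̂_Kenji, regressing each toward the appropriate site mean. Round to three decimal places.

T̂_Sven = 0.704(71.8) + 0.296(96.72) = 79.17632
T̂_Kenji = 0.704(38) + 0.296(82.85) = 51.27560
Difference = 79.17632 − 51.27560 = 27.90072

27.901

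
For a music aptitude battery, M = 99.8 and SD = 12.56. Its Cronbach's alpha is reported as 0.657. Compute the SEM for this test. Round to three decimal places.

SEM = SD · √(1 − ρ) = 12.56 × √0.343 = 12.56 × 0.5857 = 7.3559

7.356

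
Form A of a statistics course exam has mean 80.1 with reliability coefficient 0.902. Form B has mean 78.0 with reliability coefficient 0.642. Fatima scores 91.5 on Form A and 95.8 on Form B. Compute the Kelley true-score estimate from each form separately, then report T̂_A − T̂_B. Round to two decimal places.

0.96

T̂_A = 0.902(91.5) + 0.098(80.1) = 90.3828
T̂_B = 0.642(95.8) + 0.358(78.0) = 89.4276
T̂_A − T̂_B = 0.9552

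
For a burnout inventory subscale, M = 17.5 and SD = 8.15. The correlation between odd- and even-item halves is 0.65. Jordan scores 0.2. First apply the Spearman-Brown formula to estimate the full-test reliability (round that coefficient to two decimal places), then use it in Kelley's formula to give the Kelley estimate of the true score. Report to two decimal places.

3.83

Spearman-Brown: ρ = 2r/(1 + r) = 2(0.65)/(1 + 0.65) = 1.300/1.65 = 0.7879 → 0.79
T̂ = 0.79(0.2) + 0.21(17.5) = 0.158 + 3.675 = 3.833 → 3.83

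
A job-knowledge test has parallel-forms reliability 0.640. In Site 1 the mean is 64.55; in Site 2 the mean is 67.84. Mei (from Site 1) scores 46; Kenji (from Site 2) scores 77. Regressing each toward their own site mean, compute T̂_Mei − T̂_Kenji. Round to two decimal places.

T̂_Mei = 0.640(46) + 0.360(64.55) = 52.6780
T̂_Kenji = 0.640(77) + 0.360(67.84) = 73.7024
Difference = 52.6780 − 73.7024 = -21.0244

-21.02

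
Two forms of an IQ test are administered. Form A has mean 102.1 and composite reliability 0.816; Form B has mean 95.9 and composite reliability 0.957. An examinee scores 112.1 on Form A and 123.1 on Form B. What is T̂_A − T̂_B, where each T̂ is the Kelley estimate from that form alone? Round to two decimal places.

-11.67

T̂_A = 0.816(112.1) + 0.184(102.1) = 110.2600
T̂_B = 0.957(123.1) + 0.043(95.9) = 121.9304
T̂_A − T̂_B = -11.6704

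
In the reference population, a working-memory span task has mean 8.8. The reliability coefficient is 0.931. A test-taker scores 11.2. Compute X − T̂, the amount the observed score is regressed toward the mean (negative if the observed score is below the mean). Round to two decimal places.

0.17

Weight the observed score by reliability and the mean by (1 − reliability): T̂ = 0.931·11.2 + 0.069·8.8 = 10.4272 + 0.6072 = 11.0344.
X − T̂ = 11.2 − 11.034 = 0.166 → 0.17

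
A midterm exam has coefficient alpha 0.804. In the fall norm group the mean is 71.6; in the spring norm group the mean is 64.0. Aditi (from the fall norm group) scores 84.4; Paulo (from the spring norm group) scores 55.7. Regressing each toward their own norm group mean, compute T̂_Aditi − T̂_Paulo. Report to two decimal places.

T̂_Aditi = 0.804(84.4) + 0.196(71.6) = 81.8912
T̂_Paulo = 0.804(55.7) + 0.196(64.0) = 57.3268
Difference = 81.8912 − 57.3268 = 24.5644

24.56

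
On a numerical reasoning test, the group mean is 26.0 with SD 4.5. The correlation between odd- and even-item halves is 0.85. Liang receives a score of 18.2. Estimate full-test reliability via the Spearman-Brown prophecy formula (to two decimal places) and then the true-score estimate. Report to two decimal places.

18.82

Spearman-Brown: ρ = 2r/(1 + r) = 2(0.85)/(1 + 0.85) = 1.700/1.85 = 0.9189 → 0.92
T̂ = ρX + (1 − ρ)μ
  = 0.92 × 18.2 + 0.08 × 26.0
  = 16.744 + 2.080
  = 18.824
  ≈ 18.82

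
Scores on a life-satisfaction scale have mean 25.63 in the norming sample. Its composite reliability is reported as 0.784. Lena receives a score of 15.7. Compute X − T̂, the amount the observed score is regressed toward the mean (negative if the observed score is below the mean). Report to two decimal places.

-2.14

Kelley's formula gives T̂ = 0.784·15.7 + 0.216·25.63 = 12.3088 + 5.53608 = 17.8449.
X − T̂ = 15.7 − 17.845 = -2.145 → -2.14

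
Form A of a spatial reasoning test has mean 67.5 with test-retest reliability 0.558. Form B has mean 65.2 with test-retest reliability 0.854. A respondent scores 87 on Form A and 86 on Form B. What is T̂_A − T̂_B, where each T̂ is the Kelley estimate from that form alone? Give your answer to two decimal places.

T̂_A = 0.558(87) + 0.442(67.5) = 78.3810
T̂_B = 0.854(86) + 0.146(65.2) = 82.9632
T̂_A − T̂_B = -4.5822

-4.58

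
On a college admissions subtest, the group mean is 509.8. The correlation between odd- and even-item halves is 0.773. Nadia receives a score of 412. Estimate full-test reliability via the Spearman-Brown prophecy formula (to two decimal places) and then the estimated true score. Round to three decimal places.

Spearman-Brown: ρ = 2r/(1 + r) = 2(0.773)/(1 + 0.773) = 1.5460/1.773 = 0.8720 → 0.87
T̂ = ρX + (1 − ρ)μ
  = 0.87 × 412 + 0.13 × 509.8
  = 358.44 + 66.274
  = 424.7140
  ≈ 424.714

424.714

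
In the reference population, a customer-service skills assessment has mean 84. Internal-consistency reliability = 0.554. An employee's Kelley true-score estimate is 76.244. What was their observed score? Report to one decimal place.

70.0

T̂ = ρX + (1 − ρ)μ  ⇒  X = (T̂ − (1 − ρ)μ) / ρ
X = (76.244 − 0.446 × 84) / 0.554 = (76.244 − 37.464) / 0.554 = 38.780 / 0.554 = 70.000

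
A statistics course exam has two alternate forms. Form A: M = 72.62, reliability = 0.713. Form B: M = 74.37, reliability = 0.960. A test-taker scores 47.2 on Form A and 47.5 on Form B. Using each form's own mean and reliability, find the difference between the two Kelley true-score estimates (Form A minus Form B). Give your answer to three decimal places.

T̂_A = 0.713(47.2) + 0.287(72.62) = 54.49554
T̂_B = 0.960(47.5) + 0.040(74.37) = 48.57480
T̂_A − T̂_B = 5.92074

5.921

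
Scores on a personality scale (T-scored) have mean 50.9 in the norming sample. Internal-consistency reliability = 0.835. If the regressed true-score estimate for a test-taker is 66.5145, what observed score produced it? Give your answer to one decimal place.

69.6

T̂ = ρX + (1 − ρ)μ  ⇒  X = (T̂ − (1 − ρ)μ) / ρ
X = (66.5145 − 0.165 × 50.9) / 0.835 = (66.5145 − 8.3985) / 0.835 = 58.1160 / 0.835 = 69.600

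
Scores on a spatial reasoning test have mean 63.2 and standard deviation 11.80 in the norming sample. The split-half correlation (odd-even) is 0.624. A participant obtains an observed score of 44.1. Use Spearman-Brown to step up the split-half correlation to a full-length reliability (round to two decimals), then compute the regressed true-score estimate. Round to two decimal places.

Spearman-Brown: ρ = 2r/(1 + r) = 2(0.624)/(1 + 0.624) = 1.2480/1.624 = 0.7685 → 0.77
T̂ = ρX + (1 − ρ)μ
  = 0.77 × 44.1 + 0.23 × 63.2
  = 33.957 + 14.536
  = 48.493
  ≈ 48.49

48.49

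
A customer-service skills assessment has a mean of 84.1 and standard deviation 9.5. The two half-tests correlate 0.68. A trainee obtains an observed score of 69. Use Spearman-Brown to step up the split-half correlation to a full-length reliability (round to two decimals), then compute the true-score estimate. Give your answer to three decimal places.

Spearman-Brown: ρ = 2r/(1 + r) = 2(0.68)/(1 + 0.68) = 1.360/1.68 = 0.8095 → 0.81
T̂ = 0.81(69) + 0.19(84.1) = 55.89 + 15.979 = 71.8690 → 71.869

71.869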